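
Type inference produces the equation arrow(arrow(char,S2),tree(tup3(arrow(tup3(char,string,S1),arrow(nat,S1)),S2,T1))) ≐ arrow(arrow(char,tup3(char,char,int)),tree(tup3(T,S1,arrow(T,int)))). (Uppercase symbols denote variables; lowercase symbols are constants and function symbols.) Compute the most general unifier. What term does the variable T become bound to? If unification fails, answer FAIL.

Decompose arrow/2: arrow(char,S2) ≐ arrow(char,tup3(char,char,int)),  tree(tup3(arrow(tup3(char,string,S1),arrow(nat,S1)),S2,T1)) ≐ tree(tup3(T,S1,arrow(T,int))).
Decompose arrow/2: char ≐ char,  S2 ≐ tup3(char,char,int).
Delete trivial equation char ≐ char.
Bind S2 := tup3(char,char,int); substituting into the remaining equation gives: tree(tup3(arrow(tup3(char,string,S1),arrow(nat,S1)),tup3(char,char,int),T1)) ≐ tree(tup3(T,S1,arrow(T,int))).
Decompose tree/1: tup3(arrow(tup3(char,string,S1),arrow(nat,S1)),tup3(char,char,int),T1) ≐ tup3(T,S1,arrow(T,int)).
Decompose tup3/3: arrow(tup3(char,string,S1),arrow(nat,S1)) ≐ T,  tup3(char,char,int) ≐ S1,  T1 ≐ arrow(T,int).
Bind T := arrow(tup3(char,string,S1),arrow(nat,S1)); substituting into the one remaining equation that mentions T gives: T1 ≐ arrow(arrow(tup3(char,string,S1),arrow(nat,S1)),int).
Bind S1 := tup3(char,char,int); substituting into the remaining equation gives: T1 ≐ arrow(arrow(tup3(char,string,tup3(char,char,int)),arrow(nat,tup3(char,char,int))),int). Substituting into the earlier binding gives T := arrow(tup3(char,string,tup3(char,char,int)),arrow(nat,tup3(char,char,int))).
Bind T1 := arrow(arrow(tup3(char,string,tup3(char,char,int)),arrow(nat,tup3(char,char,int))),int).
MGU = { S2 := tup3(char,char,int), T := arrow(tup3(char,string,tup3(char,char,int)),arrow(nat,tup3(char,char,int))), S1 := tup3(char,char,int), T1 := arrow(arrow(tup3(char,string,tup3(char,char,int)),arrow(nat,tup3(char,char,int))),int) }, so T := arrow(tup3(char,string,tup3(char,char,int)),arrow(nat,tup3(char,char,int))).

arrow(tup3(char,string,tup3(char,char,int)),arrow(nat,tup3(char,char,int)))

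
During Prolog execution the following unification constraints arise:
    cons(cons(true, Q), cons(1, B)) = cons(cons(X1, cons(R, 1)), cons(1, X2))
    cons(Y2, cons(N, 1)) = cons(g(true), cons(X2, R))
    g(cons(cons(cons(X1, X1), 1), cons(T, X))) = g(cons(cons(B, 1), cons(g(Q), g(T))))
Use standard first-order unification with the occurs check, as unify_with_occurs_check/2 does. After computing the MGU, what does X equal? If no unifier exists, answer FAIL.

g(g(cons(1, 1)))

Decompose cons/2: cons(true, Q) = cons(X1, cons(R, 1)),  cons(1, B) = cons(1, X2).
Decompose cons/2: true = X1,  Q = cons(R, 1).
Bind X1 := true; substituting into the one remaining equation that mentions X1 gives: g(cons(cons(cons(true, true), 1), cons(T, X))) = g(cons(cons(B, 1), cons(g(Q), g(T)))).
Bind Q := cons(R, 1); substituting into the one remaining equation that mentions Q gives: g(cons(cons(cons(true, true), 1), cons(T, X))) = g(cons(cons(B, 1), cons(g(cons(R, 1)), g(T)))).
Decompose cons/2: 1 = 1,  B = X2.
Delete trivial equation 1 = 1.
Bind B := X2; substituting into the one remaining equation that mentions B gives: g(cons(cons(cons(true, true), 1), cons(T, X))) = g(cons(cons(X2, 1), cons(g(cons(R, 1)), g(T)))).
Decompose cons/2: Y2 = g(true),  cons(N, 1) = cons(X2, R).
Bind Y2 := g(true); no other remaining equation mentions Y2.
Decompose cons/2: N = X2,  1 = R.
Bind N := X2; no other remaining equation mentions N.
Bind R := 1; substituting into the remaining equation gives: g(cons(cons(cons(true, true), 1), cons(T, X))) = g(cons(cons(X2, 1), cons(g(cons(1, 1)), g(T)))). Substituting into the earlier binding gives Q := cons(1, 1).
Decompose g/1: cons(cons(cons(true, true), 1), cons(T, X)) = cons(cons(X2, 1), cons(g(cons(1, 1)), g(T))).
Decompose cons/2: cons(cons(true, true), 1) = cons(X2, 1),  cons(T, X) = cons(g(cons(1, 1)), g(T)).
Decompose cons/2: cons(true, true) = X2,  1 = 1.
Bind X2 := cons(true, true); no other remaining equation mentions X2. Substituting into the earlier bindings gives B := cons(true, true), N := cons(true, true).
Delete trivial equation 1 = 1.
Decompose cons/2: T = g(cons(1, 1)),  X = g(T).
Bind T := g(cons(1, 1)); substituting into the remaining equation gives: X = g(g(cons(1, 1))).
Bind X := g(g(cons(1, 1))).
MGU = { X1 = true, Q = cons(1, 1), B = cons(true, true), Y2 = g(true), N = cons(true, true), R = 1, X2 = cons(true, true), T = g(cons(1, 1)), X = g(g(cons(1, 1))) }, so X = g(g(cons(1, 1))).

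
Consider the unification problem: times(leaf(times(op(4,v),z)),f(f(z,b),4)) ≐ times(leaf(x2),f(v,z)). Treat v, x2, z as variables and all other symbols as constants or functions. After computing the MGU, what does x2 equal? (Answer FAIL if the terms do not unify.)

times(op(4,f(4,b)),4)

Decompose times/2: leaf(times(op(4,v),z)) ≐ leaf(x2),  f(f(z,b),4) ≐ f(v,z).
Decompose leaf/1: times(op(4,v),z) ≐ x2.
Bind x2 := times(op(4,v),z); no other remaining equation mentions x2.
Decompose f/2: f(z,b) ≐ v,  4 ≐ z.
Bind v := f(z,b); no other remaining equation mentions v. Substituting into the earlier binding gives x2 := times(op(4,f(z,b)),z).
Bind z := 4. Substituting into the earlier bindings gives x2 := times(op(4,f(4,b)),4), v := f(4,b).
MGU = { x2 := times(op(4,f(4,b)),4), v := f(4,b), z := 4 }, so x2 := times(op(4,f(4,b)),4).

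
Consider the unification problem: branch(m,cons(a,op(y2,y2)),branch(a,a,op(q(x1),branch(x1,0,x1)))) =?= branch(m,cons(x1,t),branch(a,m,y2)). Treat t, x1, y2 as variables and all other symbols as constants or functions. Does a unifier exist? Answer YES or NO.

NO

Decompose branch/3: m =?= m,  cons(a,op(y2,y2)) =?= cons(x1,t),  branch(a,a,op(q(x1),branch(x1,0,x1))) =?= branch(a,m,y2).
Delete trivial equation m =?= m.
Decompose cons/2: a =?= x1,  op(y2,y2) =?= t.
Bind x1 := a; substituting into the one remaining equation that mentions x1 gives: branch(a,a,op(q(a),branch(a,0,a))) =?= branch(a,m,y2).
Bind t := op(y2,y2); no other remaining equation mentions t.
Decompose branch/3: a =?= a,  a =?= m,  op(q(a),branch(a,0,a)) =?= y2.
Delete trivial equation a =?= a.
Clash: constants a and m differ; no unifier exists.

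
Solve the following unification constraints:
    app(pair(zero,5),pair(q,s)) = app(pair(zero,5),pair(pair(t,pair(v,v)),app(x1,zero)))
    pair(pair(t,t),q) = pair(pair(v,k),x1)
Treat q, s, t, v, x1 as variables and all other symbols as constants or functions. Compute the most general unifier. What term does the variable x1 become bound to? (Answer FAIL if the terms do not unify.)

Decompose app/2: pair(zero,5) = pair(zero,5),  pair(q,s) = pair(pair(t,pair(v,v)),app(x1,zero)).
Delete trivial equation pair(zero,5) = pair(zero,5).
Decompose pair/2: q = pair(t,pair(v,v)),  s = app(x1,zero).
Bind q := pair(t,pair(v,v)); substituting into the one remaining equation that mentions q gives: pair(pair(t,t),pair(t,pair(v,v))) = pair(pair(v,k),x1).
Bind s := app(x1,zero); no other remaining equation mentions s.
Decompose pair/2: pair(t,t) = pair(v,k),  pair(t,pair(v,v)) = x1.
Decompose pair/2: t = v,  t = k.
Bind t := v; substituting into the remaining equations gives: v = k,  pair(v,pair(v,v)) = x1. Substituting into the earlier binding gives q := pair(v,pair(v,v)).
Bind v := k; substituting into the remaining equation gives: pair(k,pair(k,k)) = x1. Substituting into the earlier bindings gives q := pair(k,pair(k,k)), t := k.
Bind x1 := pair(k,pair(k,k)). Substituting into the earlier binding gives s := app(pair(k,pair(k,k)),zero).
MGU = { q := pair(k,pair(k,k)), s := app(pair(k,pair(k,k)),zero), t := k, v := k, x1 := pair(k,pair(k,k)) }, so x1 := pair(k,pair(k,k)).

pair(k,pair(k,k))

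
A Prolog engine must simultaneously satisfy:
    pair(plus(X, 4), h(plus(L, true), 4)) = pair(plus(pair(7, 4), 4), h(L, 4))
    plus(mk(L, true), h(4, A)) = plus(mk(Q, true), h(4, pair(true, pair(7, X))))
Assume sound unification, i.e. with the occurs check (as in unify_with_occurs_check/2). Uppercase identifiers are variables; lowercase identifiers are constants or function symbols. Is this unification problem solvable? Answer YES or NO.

Decompose pair/2: plus(X, 4) = plus(pair(7, 4), 4),  h(plus(L, true), 4) = h(L, 4).
Decompose plus/2: X = pair(7, 4),  4 = 4.
Bind X := pair(7, 4); substituting into the one remaining equation that mentions X gives: plus(mk(L, true), h(4, A)) = plus(mk(Q, true), h(4, pair(true, pair(7, pair(7, 4))))).
Delete trivial equation 4 = 4.
Decompose h/2: plus(L, true) = L,  4 = 4.
Occurs check fails: L occurs in plus(L, true); the equation L = plus(L, true) has no finite solution.

NO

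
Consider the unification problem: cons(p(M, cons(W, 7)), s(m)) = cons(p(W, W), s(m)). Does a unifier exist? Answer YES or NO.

NO

Decompose cons/2: p(M, cons(W, 7)) = p(W, W),  s(m) = s(m).
Decompose p/2: M = W,  cons(W, 7) = W.
Bind M := W; no other remaining equation mentions M.
Occurs check fails: W occurs in cons(W, 7); the equation W = cons(W, 7) has no finite solution.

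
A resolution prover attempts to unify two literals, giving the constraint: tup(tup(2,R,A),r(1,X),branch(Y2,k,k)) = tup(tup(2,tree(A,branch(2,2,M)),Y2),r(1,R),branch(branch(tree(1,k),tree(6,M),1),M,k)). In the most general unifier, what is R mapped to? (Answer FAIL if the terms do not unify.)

tree(branch(tree(1,k),tree(6,k),1),branch(2,2,k))

Decompose tup/3: tup(2,R,A) = tup(2,tree(A,branch(2,2,M)),Y2),  r(1,X) = r(1,R),  branch(Y2,k,k) = branch(branch(tree(1,k),tree(6,M),1),M,k).
Decompose tup/3: 2 = 2,  R = tree(A,branch(2,2,M)),  A = Y2.
Delete trivial equation 2 = 2.
Bind R := tree(A,branch(2,2,M)); substituting into the one remaining equation that mentions R gives: r(1,X) = r(1,tree(A,branch(2,2,M))).
Bind A := Y2; substituting into the one remaining equation that mentions A gives: r(1,X) = r(1,tree(Y2,branch(2,2,M))). Substituting into the earlier binding gives R := tree(Y2,branch(2,2,M)).
Decompose r/2: 1 = 1,  X = tree(Y2,branch(2,2,M)).
Delete trivial equation 1 = 1.
Bind X := tree(Y2,branch(2,2,M)); no other remaining equation mentions X.
Decompose branch/3: Y2 = branch(tree(1,k),tree(6,M),1),  k = M,  k = k.
Bind Y2 := branch(tree(1,k),tree(6,M),1); no other remaining equation mentions Y2. Substituting into the earlier bindings gives R := tree(branch(tree(1,k),tree(6,M),1),branch(2,2,M)), A := branch(tree(1,k),tree(6,M),1), X := tree(branch(tree(1,k),tree(6,M),1),branch(2,2,M)).
Bind M := k; no other remaining equation mentions M. Substituting into the earlier bindings gives R := tree(branch(tree(1,k),tree(6,k),1),branch(2,2,k)), A := branch(tree(1,k),tree(6,k),1), X := tree(branch(tree(1,k),tree(6,k),1),branch(2,2,k)), Y2 := branch(tree(1,k),tree(6,k),1).
Delete trivial equation k = k.
MGU = { R -> tree(branch(tree(1,k),tree(6,k),1),branch(2,2,k)), A -> branch(tree(1,k),tree(6,k),1), X -> tree(branch(tree(1,k),tree(6,k),1),branch(2,2,k)), Y2 -> branch(tree(1,k),tree(6,k),1), M -> k }, so R -> tree(branch(tree(1,k),tree(6,k),1),branch(2,2,k)).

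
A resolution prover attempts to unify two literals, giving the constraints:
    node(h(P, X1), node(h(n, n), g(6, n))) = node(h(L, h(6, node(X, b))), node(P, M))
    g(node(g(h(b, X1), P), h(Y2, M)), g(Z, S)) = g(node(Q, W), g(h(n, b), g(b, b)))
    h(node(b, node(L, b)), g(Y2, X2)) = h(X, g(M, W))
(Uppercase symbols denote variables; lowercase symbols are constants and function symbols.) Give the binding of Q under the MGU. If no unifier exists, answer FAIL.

Decompose node/2: h(P, X1) = h(L, h(6, node(X, b))),  node(h(n, n), g(6, n)) = node(P, M).
Decompose h/2: P = L,  X1 = h(6, node(X, b)).
Bind P := L; substituting into the 2 remaining equations that mention P gives: node(h(n, n), g(6, n)) = node(L, M),  g(node(g(h(b, X1), L), h(Y2, M)), g(Z, S)) = g(node(Q, W), g(h(n, b), g(b, b))).
Bind X1 := h(6, node(X, b)); substituting into the one remaining equation that mentions X1 gives: g(node(g(h(b, h(6, node(X, b))), L), h(Y2, M)), g(Z, S)) = g(node(Q, W), g(h(n, b), g(b, b))).
Decompose node/2: h(n, n) = L,  g(6, n) = M.
Bind L := h(n, n); substituting into the 2 remaining equations that mention L gives: g(node(g(h(b, h(6, node(X, b))), h(n, n)), h(Y2, M)), g(Z, S)) = g(node(Q, W), g(h(n, b), g(b, b))),  h(node(b, node(h(n, n), b)), g(Y2, X2)) = h(X, g(M, W)). Substituting into the earlier binding gives P := h(n, n).
Bind M := g(6, n); substituting into the remaining equations gives: g(node(g(h(b, h(6, node(X, b))), h(n, n)), h(Y2, g(6, n))), g(Z, S)) = g(node(Q, W), g(h(n, b), g(b, b))),  h(node(b, node(h(n, n), b)), g(Y2, X2)) = h(X, g(g(6, n), W)).
Decompose g/2: node(g(h(b, h(6, node(X, b))), h(n, n)), h(Y2, g(6, n))) = node(Q, W),  g(Z, S) = g(h(n, b), g(b, b)).
Decompose node/2: g(h(b, h(6, node(X, b))), h(n, n)) = Q,  h(Y2, g(6, n)) = W.
Bind Q := g(h(b, h(6, node(X, b))), h(n, n)); no other remaining equation mentions Q.
Bind W := h(Y2, g(6, n)); substituting into the one remaining equation that mentions W gives: h(node(b, node(h(n, n), b)), g(Y2, X2)) = h(X, g(g(6, n), h(Y2, g(6, n)))).
Decompose g/2: Z = h(n, b),  S = g(b, b).
Bind Z := h(n, b); no other remaining equation mentions Z.
Bind S := g(b, b); no other remaining equation mentions S.
Decompose h/2: node(b, node(h(n, n), b)) = X,  g(Y2, X2) = g(g(6, n), h(Y2, g(6, n))).
Bind X := node(b, node(h(n, n), b)); no other remaining equation mentions X. Substituting into the earlier bindings gives X1 := h(6, node(node(b, node(h(n, n), b)), b)), Q := g(h(b, h(6, node(node(b, node(h(n, n), b)), b))), h(n, n)).
Decompose g/2: Y2 = g(6, n),  X2 = h(Y2, g(6, n)).
Bind Y2 := g(6, n); substituting into the remaining equation gives: X2 = h(g(6, n), g(6, n)). Substituting into the earlier binding gives W := h(g(6, n), g(6, n)).
Bind X2 := h(g(6, n), g(6, n)).
MGU = { P -> h(n, n), X1 -> h(6, node(node(b, node(h(n, n), b)), b)), L -> h(n, n), M -> g(6, n), Q -> g(h(b, h(6, node(node(b, node(h(n, n), b)), b))), h(n, n)), W -> h(g(6, n), g(6, n)), Z -> h(n, b), S -> g(b, b), X -> node(b, node(h(n, n), b)), Y2 -> g(6, n), X2 -> h(g(6, n), g(6, n)) }, so Q -> g(h(b, h(6, node(node(b, node(h(n, n), b)), b))), h(n, n)).

g(h(b, h(6, node(node(b, node(h(n, n), b)), b))), h(n, n))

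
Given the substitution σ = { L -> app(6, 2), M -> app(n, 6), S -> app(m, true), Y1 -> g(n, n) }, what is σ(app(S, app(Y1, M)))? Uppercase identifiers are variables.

Replace each occurrence of M with app(n, 6).
Replace each occurrence of S with app(m, true).
Replace each occurrence of Y1 with g(n, n).
Result: app(app(m, true), app(g(n, n), app(n, 6))).

app(app(m, true), app(g(n, n), app(n, 6)))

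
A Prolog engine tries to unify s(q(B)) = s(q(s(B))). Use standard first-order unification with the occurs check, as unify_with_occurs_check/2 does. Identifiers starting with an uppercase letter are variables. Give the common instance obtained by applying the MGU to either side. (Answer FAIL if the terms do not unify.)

FAIL

Decompose s/1: q(B) = q(s(B)).
Decompose q/1: B = s(B).
Occurs check fails: B occurs in s(B); the equation B = s(B) has no finite solution.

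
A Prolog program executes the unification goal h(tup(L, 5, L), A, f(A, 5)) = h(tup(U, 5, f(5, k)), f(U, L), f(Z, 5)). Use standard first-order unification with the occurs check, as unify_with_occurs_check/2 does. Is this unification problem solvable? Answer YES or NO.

Decompose h/3: tup(L, 5, L) = tup(U, 5, f(5, k)),  A = f(U, L),  f(A, 5) = f(Z, 5).
Decompose tup/3: L = U,  5 = 5,  L = f(5, k).
Bind L := U; substituting into the 2 remaining equations that mention L gives: U = f(5, k),  A = f(U, U).
Delete trivial equation 5 = 5.
Bind U := f(5, k); substituting into the one remaining equation that mentions U gives: A = f(f(5, k), f(5, k)). Substituting into the earlier binding gives L := f(5, k).
Bind A := f(f(5, k), f(5, k)); substituting into the remaining equation gives: f(f(f(5, k), f(5, k)), 5) = f(Z, 5).
Decompose f/2: f(f(5, k), f(5, k)) = Z,  5 = 5.
Bind Z := f(f(5, k), f(5, k)); no other remaining equation mentions Z.
Delete trivial equation 5 = 5.
No equations remain and no clash or occurs-check failure arose, so a unifier exists.

YES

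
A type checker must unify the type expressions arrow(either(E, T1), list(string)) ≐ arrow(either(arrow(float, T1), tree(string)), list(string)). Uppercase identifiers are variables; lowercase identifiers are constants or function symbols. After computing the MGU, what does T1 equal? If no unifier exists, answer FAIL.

Decompose arrow/2: either(E, T1) ≐ either(arrow(float, T1), tree(string)),  list(string) ≐ list(string).
Decompose either/2: E ≐ arrow(float, T1),  T1 ≐ tree(string).
Bind E := arrow(float, T1); no other remaining equation mentions E.
Bind T1 := tree(string); no other remaining equation mentions T1. Substituting into the earlier binding gives E := arrow(float, tree(string)).
Delete trivial equation list(string) ≐ list(string).
MGU = { E ↦ arrow(float, tree(string)), T1 ↦ tree(string) }, so T1 ↦ tree(string).

tree(string)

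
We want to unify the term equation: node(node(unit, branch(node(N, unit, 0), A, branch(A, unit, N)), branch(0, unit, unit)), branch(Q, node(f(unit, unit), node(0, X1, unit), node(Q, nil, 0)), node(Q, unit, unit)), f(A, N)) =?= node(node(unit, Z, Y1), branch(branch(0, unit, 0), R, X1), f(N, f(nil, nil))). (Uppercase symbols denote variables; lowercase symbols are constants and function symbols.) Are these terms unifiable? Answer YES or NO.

Decompose node/3: node(unit, branch(node(N, unit, 0), A, branch(A, unit, N)), branch(0, unit, unit)) =?= node(unit, Z, Y1),  branch(Q, node(f(unit, unit), node(0, X1, unit), node(Q, nil, 0)), node(Q, unit, unit)) =?= branch(branch(0, unit, 0), R, X1),  f(A, N) =?= f(N, f(nil, nil)).
Decompose node/3: unit =?= unit,  branch(node(N, unit, 0), A, branch(A, unit, N)) =?= Z,  branch(0, unit, unit) =?= Y1.
Delete trivial equation unit =?= unit.
Bind Z := branch(node(N, unit, 0), A, branch(A, unit, N)); no other remaining equation mentions Z.
Bind Y1 := branch(0, unit, unit); no other remaining equation mentions Y1.
Decompose branch/3: Q =?= branch(0, unit, 0),  node(f(unit, unit), node(0, X1, unit), node(Q, nil, 0)) =?= R,  node(Q, unit, unit) =?= X1.
Bind Q := branch(0, unit, 0); substituting into the 2 remaining equations that mention Q gives: node(f(unit, unit), node(0, X1, unit), node(branch(0, unit, 0), nil, 0)) =?= R,  node(branch(0, unit, 0), unit, unit) =?= X1.
Bind R := node(f(unit, unit), node(0, X1, unit), node(branch(0, unit, 0), nil, 0)); no other remaining equation mentions R.
Bind X1 := node(branch(0, unit, 0), unit, unit); no other remaining equation mentions X1. Substituting into the earlier binding gives R := node(f(unit, unit), node(0, node(branch(0, unit, 0), unit, unit), unit), node(branch(0, unit, 0), nil, 0)).
Decompose f/2: A =?= N,  N =?= f(nil, nil).
Bind A := N; no other remaining equation mentions A. Substituting into the earlier binding gives Z := branch(node(N, unit, 0), N, branch(N, unit, N)).
Bind N := f(nil, nil). Substituting into the earlier bindings gives Z := branch(node(f(nil, nil), unit, 0), f(nil, nil), branch(f(nil, nil), unit, f(nil, nil))), A := f(nil, nil).
No equations remain and no clash or occurs-check failure arose, so a unifier exists.

YES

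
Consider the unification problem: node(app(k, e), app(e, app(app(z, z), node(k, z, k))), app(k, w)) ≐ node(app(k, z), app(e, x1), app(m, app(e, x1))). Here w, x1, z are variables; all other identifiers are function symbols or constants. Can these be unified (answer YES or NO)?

Decompose node/3: app(k, e) ≐ app(k, z),  app(e, app(app(z, z), node(k, z, k))) ≐ app(e, x1),  app(k, w) ≐ app(m, app(e, x1)).
Decompose app/2: k ≐ k,  e ≐ z.
Delete trivial equation k ≐ k.
Bind z := e; substituting into the one remaining equation that mentions z gives: app(e, app(app(e, e), node(k, e, k))) ≐ app(e, x1).
Decompose app/2: e ≐ e,  app(app(e, e), node(k, e, k)) ≐ x1.
Delete trivial equation e ≐ e.
Bind x1 := app(app(e, e), node(k, e, k)); substituting into the remaining equation gives: app(k, w) ≐ app(m, app(e, app(app(e, e), node(k, e, k)))).
Decompose app/2: k ≐ m,  w ≐ app(e, app(app(e, e), node(k, e, k))).
Clash: constants k and m differ; no unifier exists.

NO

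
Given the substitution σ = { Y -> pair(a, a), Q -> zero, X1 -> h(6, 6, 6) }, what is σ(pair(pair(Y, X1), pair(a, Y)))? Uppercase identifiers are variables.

Replace each occurrence of Y with pair(a, a).
Replace each occurrence of X1 with h(6, 6, 6).
Result: pair(pair(pair(a, a), h(6, 6, 6)), pair(a, pair(a, a))).

pair(pair(pair(a, a), h(6, 6, 6)), pair(a, pair(a, a)))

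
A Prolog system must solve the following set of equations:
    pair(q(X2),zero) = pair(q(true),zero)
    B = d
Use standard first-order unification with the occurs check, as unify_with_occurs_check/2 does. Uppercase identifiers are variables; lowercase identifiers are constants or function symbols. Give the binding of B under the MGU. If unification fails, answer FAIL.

Decompose pair/2: q(X2) = q(true),  zero = zero.
Decompose q/1: X2 = true.
Bind X2 := true; no other remaining equation mentions X2.
Delete trivial equation zero = zero.
Bind B := d.
MGU = { X2 = true, B = d }, so B = d.

d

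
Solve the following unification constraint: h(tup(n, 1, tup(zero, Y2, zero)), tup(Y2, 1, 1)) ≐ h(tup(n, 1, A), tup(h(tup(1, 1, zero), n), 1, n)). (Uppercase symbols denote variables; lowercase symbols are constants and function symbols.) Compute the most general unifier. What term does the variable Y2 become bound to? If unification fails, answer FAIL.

Decompose h/2: tup(n, 1, tup(zero, Y2, zero)) ≐ tup(n, 1, A),  tup(Y2, 1, 1) ≐ tup(h(tup(1, 1, zero), n), 1, n).
Decompose tup/3: n ≐ n,  1 ≐ 1,  tup(zero, Y2, zero) ≐ A.
Delete trivial equation n ≐ n.
Delete trivial equation 1 ≐ 1.
Bind A := tup(zero, Y2, zero); no other remaining equation mentions A.
Decompose tup/3: Y2 ≐ h(tup(1, 1, zero), n),  1 ≐ 1,  1 ≐ n.
Bind Y2 := h(tup(1, 1, zero), n); no other remaining equation mentions Y2. Substituting into the earlier binding gives A := tup(zero, h(tup(1, 1, zero), n), zero).
Delete trivial equation 1 ≐ 1.
Clash: constants 1 and n differ; no unifier exists.

FAIL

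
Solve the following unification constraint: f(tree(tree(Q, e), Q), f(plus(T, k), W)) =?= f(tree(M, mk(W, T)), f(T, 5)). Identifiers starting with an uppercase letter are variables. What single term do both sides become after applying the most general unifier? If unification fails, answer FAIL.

FAIL

Decompose f/2: tree(tree(Q, e), Q) =?= tree(M, mk(W, T)),  f(plus(T, k), W) =?= f(T, 5).
Decompose tree/2: tree(Q, e) =?= M,  Q =?= mk(W, T).
Bind M := tree(Q, e); no other remaining equation mentions M.
Bind Q := mk(W, T); no other remaining equation mentions Q. Substituting into the earlier binding gives M := tree(mk(W, T), e).
Decompose f/2: plus(T, k) =?= T,  W =?= 5.
Occurs check fails: T occurs in plus(T, k); the equation T =?= plus(T, k) has no finite solution.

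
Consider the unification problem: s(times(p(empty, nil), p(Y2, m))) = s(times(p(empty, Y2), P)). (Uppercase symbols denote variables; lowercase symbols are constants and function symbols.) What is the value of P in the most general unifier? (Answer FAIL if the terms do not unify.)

Decompose s/1: times(p(empty, nil), p(Y2, m)) = times(p(empty, Y2), P).
Decompose times/2: p(empty, nil) = p(empty, Y2),  p(Y2, m) = P.
Decompose p/2: empty = empty,  nil = Y2.
Delete trivial equation empty = empty.
Bind Y2 := nil; substituting into the remaining equation gives: p(nil, m) = P.
Bind P := p(nil, m).
MGU = { Y2 := nil, P := p(nil, m) }, so P := p(nil, m).

p(nil, m)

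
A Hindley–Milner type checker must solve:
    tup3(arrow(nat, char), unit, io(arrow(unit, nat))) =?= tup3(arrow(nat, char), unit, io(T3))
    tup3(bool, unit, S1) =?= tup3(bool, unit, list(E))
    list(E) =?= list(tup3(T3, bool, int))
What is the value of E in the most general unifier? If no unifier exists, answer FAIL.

tup3(arrow(unit, nat), bool, int)

Decompose tup3/3: arrow(nat, char) =?= arrow(nat, char),  unit =?= unit,  io(arrow(unit, nat)) =?= io(T3).
Delete trivial equation arrow(nat, char) =?= arrow(nat, char).
Delete trivial equation unit =?= unit.
Decompose io/1: arrow(unit, nat) =?= T3.
Bind T3 := arrow(unit, nat); substituting into the one remaining equation that mentions T3 gives: list(E) =?= list(tup3(arrow(unit, nat), bool, int)).
Decompose tup3/3: bool =?= bool,  unit =?= unit,  S1 =?= list(E).
Delete trivial equation bool =?= bool.
Delete trivial equation unit =?= unit.
Bind S1 := list(E); no other remaining equation mentions S1.
Decompose list/1: E =?= tup3(arrow(unit, nat), bool, int).
Bind E := tup3(arrow(unit, nat), bool, int). Substituting into the earlier binding gives S1 := list(tup3(arrow(unit, nat), bool, int)).
MGU = { T3 -> arrow(unit, nat), S1 -> list(tup3(arrow(unit, nat), bool, int)), E -> tup3(arrow(unit, nat), bool, int) }, so E -> tup3(arrow(unit, nat), bool, int).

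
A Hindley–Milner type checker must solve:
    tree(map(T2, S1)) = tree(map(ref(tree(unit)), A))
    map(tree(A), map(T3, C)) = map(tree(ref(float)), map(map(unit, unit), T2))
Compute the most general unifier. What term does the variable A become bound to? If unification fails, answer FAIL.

Decompose tree/1: map(T2, S1) = map(ref(tree(unit)), A).
Decompose map/2: T2 = ref(tree(unit)),  S1 = A.
Bind T2 := ref(tree(unit)); substituting into the one remaining equation that mentions T2 gives: map(tree(A), map(T3, C)) = map(tree(ref(float)), map(map(unit, unit), ref(tree(unit)))).
Bind S1 := A; no other remaining equation mentions S1.
Decompose map/2: tree(A) = tree(ref(float)),  map(T3, C) = map(map(unit, unit), ref(tree(unit))).
Decompose tree/1: A = ref(float).
Bind A := ref(float); no other remaining equation mentions A. Substituting into the earlier binding gives S1 := ref(float).
Decompose map/2: T3 = map(unit, unit),  C = ref(tree(unit)).
Bind T3 := map(unit, unit); no other remaining equation mentions T3.
Bind C := ref(tree(unit)).
MGU = { T2 -> ref(tree(unit)), S1 -> ref(float), A -> ref(float), T3 -> map(unit, unit), C -> ref(tree(unit)) }, so A -> ref(float).

ref(float)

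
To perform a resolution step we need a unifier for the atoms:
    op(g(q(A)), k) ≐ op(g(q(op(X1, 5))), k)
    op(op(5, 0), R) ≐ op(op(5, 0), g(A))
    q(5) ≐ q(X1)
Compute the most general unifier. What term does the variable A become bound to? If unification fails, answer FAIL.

Decompose op/2: g(q(A)) ≐ g(q(op(X1, 5))),  k ≐ k.
Decompose g/1: q(A) ≐ q(op(X1, 5)).
Decompose q/1: A ≐ op(X1, 5).
Bind A := op(X1, 5); substituting into the one remaining equation that mentions A gives: op(op(5, 0), R) ≐ op(op(5, 0), g(op(X1, 5))).
Delete trivial equation k ≐ k.
Decompose op/2: op(5, 0) ≐ op(5, 0),  R ≐ g(op(X1, 5)).
Delete trivial equation op(5, 0) ≐ op(5, 0).
Bind R := g(op(X1, 5)); no other remaining equation mentions R.
Decompose q/1: 5 ≐ X1.
Bind X1 := 5. Substituting into the earlier bindings gives A := op(5, 5), R := g(op(5, 5)).
MGU = { A := op(5, 5), R := g(op(5, 5)), X1 := 5 }, so A := op(5, 5).

op(5, 5)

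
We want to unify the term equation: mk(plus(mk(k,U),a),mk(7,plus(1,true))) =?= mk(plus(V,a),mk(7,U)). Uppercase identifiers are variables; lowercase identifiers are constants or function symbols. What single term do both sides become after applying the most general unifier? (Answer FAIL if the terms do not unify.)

mk(plus(mk(k,plus(1,true)),a),mk(7,plus(1,true)))

Decompose mk/2: plus(mk(k,U),a) =?= plus(V,a),  mk(7,plus(1,true)) =?= mk(7,U).
Decompose plus/2: mk(k,U) =?= V,  a =?= a.
Bind V := mk(k,U); no other remaining equation mentions V.
Delete trivial equation a =?= a.
Decompose mk/2: 7 =?= 7,  plus(1,true) =?= U.
Delete trivial equation 7 =?= 7.
Bind U := plus(1,true). Substituting into the earlier binding gives V := mk(k,plus(1,true)).
Applying the MGU to either side gives mk(plus(mk(k,plus(1,true)),a),mk(7,plus(1,true))).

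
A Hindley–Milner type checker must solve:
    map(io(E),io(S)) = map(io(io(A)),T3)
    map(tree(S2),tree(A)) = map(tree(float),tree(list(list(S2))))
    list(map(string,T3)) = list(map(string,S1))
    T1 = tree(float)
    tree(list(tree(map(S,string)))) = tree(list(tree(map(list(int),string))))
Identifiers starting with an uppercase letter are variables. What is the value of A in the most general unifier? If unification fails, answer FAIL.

Decompose map/2: io(E) = io(io(A)),  io(S) = T3.
Decompose io/1: E = io(A).
Bind E := io(A); no other remaining equation mentions E.
Bind T3 := io(S); substituting into the one remaining equation that mentions T3 gives: list(map(string,io(S))) = list(map(string,S1)).
Decompose map/2: tree(S2) = tree(float),  tree(A) = tree(list(list(S2))).
Decompose tree/1: S2 = float.
Bind S2 := float; substituting into the one remaining equation that mentions S2 gives: tree(A) = tree(list(list(float))).
Decompose tree/1: A = list(list(float)).
Bind A := list(list(float)); no other remaining equation mentions A. Substituting into the earlier binding gives E := io(list(list(float))).
Decompose list/1: map(string,io(S)) = map(string,S1).
Decompose map/2: string = string,  io(S) = S1.
Delete trivial equation string = string.
Bind S1 := io(S); no other remaining equation mentions S1.
Bind T1 := tree(float); no other remaining equation mentions T1.
Decompose tree/1: list(tree(map(S,string))) = list(tree(map(list(int),string))).
Decompose list/1: tree(map(S,string)) = tree(map(list(int),string)).
Decompose tree/1: map(S,string) = map(list(int),string).
Decompose map/2: S = list(int),  string = string.
Bind S := list(int); no other remaining equation mentions S. Substituting into the earlier bindings gives T3 := io(list(int)), S1 := io(list(int)).
Delete trivial equation string = string.
MGU = { E ↦ io(list(list(float))), T3 ↦ io(list(int)), S2 ↦ float, A ↦ list(list(float)), S1 ↦ io(list(int)), T1 ↦ tree(float), S ↦ list(int) }, so A ↦ list(list(float)).

list(list(float))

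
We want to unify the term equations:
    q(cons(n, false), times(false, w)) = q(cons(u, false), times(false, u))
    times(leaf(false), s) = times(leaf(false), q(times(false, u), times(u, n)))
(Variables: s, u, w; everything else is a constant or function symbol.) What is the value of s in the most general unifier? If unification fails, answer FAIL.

Decompose q/2: cons(n, false) = cons(u, false),  times(false, w) = times(false, u).
Decompose cons/2: n = u,  false = false.
Bind u := n; substituting into the 2 remaining equations that mention u gives: times(false, w) = times(false, n),  times(leaf(false), s) = times(leaf(false), q(times(false, n), times(n, n))).
Delete trivial equation false = false.
Decompose times/2: false = false,  w = n.
Delete trivial equation false = false.
Bind w := n; no other remaining equation mentions w.
Decompose times/2: leaf(false) = leaf(false),  s = q(times(false, n), times(n, n)).
Delete trivial equation leaf(false) = leaf(false).
Bind s := q(times(false, n), times(n, n)).
MGU = { u ↦ n, w ↦ n, s ↦ q(times(false, n), times(n, n)) }, so s ↦ q(times(false, n), times(n, n)).

q(times(false, n), times(n, n))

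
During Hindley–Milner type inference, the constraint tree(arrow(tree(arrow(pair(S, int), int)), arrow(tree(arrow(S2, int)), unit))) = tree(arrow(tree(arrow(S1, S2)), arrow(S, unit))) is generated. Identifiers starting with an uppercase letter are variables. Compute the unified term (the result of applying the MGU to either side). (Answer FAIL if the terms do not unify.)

tree(arrow(tree(arrow(pair(tree(arrow(int, int)), int), int)), arrow(tree(arrow(int, int)), unit)))

Decompose tree/1: arrow(tree(arrow(pair(S, int), int)), arrow(tree(arrow(S2, int)), unit)) = arrow(tree(arrow(S1, S2)), arrow(S, unit)).
Decompose arrow/2: tree(arrow(pair(S, int), int)) = tree(arrow(S1, S2)),  arrow(tree(arrow(S2, int)), unit) = arrow(S, unit).
Decompose tree/1: arrow(pair(S, int), int) = arrow(S1, S2).
Decompose arrow/2: pair(S, int) = S1,  int = S2.
Bind S1 := pair(S, int); no other remaining equation mentions S1.
Bind S2 := int; substituting into the remaining equation gives: arrow(tree(arrow(int, int)), unit) = arrow(S, unit).
Decompose arrow/2: tree(arrow(int, int)) = S,  unit = unit.
Bind S := tree(arrow(int, int)); no other remaining equation mentions S. Substituting into the earlier binding gives S1 := pair(tree(arrow(int, int)), int).
Delete trivial equation unit = unit.
Applying the MGU to either side gives tree(arrow(tree(arrow(pair(tree(arrow(int, int)), int), int)), arrow(tree(arrow(int, int)), unit))).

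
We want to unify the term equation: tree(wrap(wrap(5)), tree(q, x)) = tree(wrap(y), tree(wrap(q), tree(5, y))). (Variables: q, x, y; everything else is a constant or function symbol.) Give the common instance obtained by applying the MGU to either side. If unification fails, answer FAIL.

FAIL

Decompose tree/2: wrap(wrap(5)) = wrap(y),  tree(q, x) = tree(wrap(q), tree(5, y)).
Decompose wrap/1: wrap(5) = y.
Bind y := wrap(5); substituting into the remaining equation gives: tree(q, x) = tree(wrap(q), tree(5, wrap(5))).
Decompose tree/2: q = wrap(q),  x = tree(5, wrap(5)).
Occurs check fails: q occurs in wrap(q); the equation q = wrap(q) has no finite solution.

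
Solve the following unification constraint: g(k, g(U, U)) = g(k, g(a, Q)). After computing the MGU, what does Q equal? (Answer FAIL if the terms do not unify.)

a

Decompose g/2: k = k,  g(U, U) = g(a, Q).
Delete trivial equation k = k.
Decompose g/2: U = a,  U = Q.
Bind U := a; substituting into the remaining equation gives: a = Q.
Bind Q := a.
MGU = { U := a, Q := a }, so Q := a.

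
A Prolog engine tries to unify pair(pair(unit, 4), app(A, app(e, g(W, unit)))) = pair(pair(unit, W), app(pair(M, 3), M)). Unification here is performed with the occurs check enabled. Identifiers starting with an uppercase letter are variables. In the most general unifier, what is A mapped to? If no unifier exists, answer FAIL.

pair(app(e, g(4, unit)), 3)

Decompose pair/2: pair(unit, 4) = pair(unit, W),  app(A, app(e, g(W, unit))) = app(pair(M, 3), M).
Decompose pair/2: unit = unit,  4 = W.
Delete trivial equation unit = unit.
Bind W := 4; substituting into the remaining equation gives: app(A, app(e, g(4, unit))) = app(pair(M, 3), M).
Decompose app/2: A = pair(M, 3),  app(e, g(4, unit)) = M.
Bind A := pair(M, 3); no other remaining equation mentions A.
Bind M := app(e, g(4, unit)). Substituting into the earlier binding gives A := pair(app(e, g(4, unit)), 3).
MGU = { W ↦ 4, A ↦ pair(app(e, g(4, unit)), 3), M ↦ app(e, g(4, unit)) }, so A ↦ pair(app(e, g(4, unit)), 3).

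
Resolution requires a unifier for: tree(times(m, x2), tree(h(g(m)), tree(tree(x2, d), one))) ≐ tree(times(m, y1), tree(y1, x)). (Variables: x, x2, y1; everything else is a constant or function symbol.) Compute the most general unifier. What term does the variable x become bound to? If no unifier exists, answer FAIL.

tree(tree(h(g(m)), d), one)

Decompose tree/2: times(m, x2) ≐ times(m, y1),  tree(h(g(m)), tree(tree(x2, d), one)) ≐ tree(y1, x).
Decompose times/2: m ≐ m,  x2 ≐ y1.
Delete trivial equation m ≐ m.
Bind x2 := y1; substituting into the remaining equation gives: tree(h(g(m)), tree(tree(y1, d), one)) ≐ tree(y1, x).
Decompose tree/2: h(g(m)) ≐ y1,  tree(tree(y1, d), one) ≐ x.
Bind y1 := h(g(m)); substituting into the remaining equation gives: tree(tree(h(g(m)), d), one) ≐ x. Substituting into the earlier binding gives x2 := h(g(m)).
Bind x := tree(tree(h(g(m)), d), one).
MGU = { x2 := h(g(m)), y1 := h(g(m)), x := tree(tree(h(g(m)), d), one) }, so x := tree(tree(h(g(m)), d), one).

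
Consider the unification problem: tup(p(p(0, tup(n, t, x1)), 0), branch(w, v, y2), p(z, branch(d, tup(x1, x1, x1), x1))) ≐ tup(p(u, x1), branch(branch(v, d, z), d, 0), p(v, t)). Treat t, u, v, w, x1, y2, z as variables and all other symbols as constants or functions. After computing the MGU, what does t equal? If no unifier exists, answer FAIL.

branch(d, tup(0, 0, 0), 0)

Decompose tup/3: p(p(0, tup(n, t, x1)), 0) ≐ p(u, x1),  branch(w, v, y2) ≐ branch(branch(v, d, z), d, 0),  p(z, branch(d, tup(x1, x1, x1), x1)) ≐ p(v, t).
Decompose p/2: p(0, tup(n, t, x1)) ≐ u,  0 ≐ x1.
Bind u := p(0, tup(n, t, x1)); no other remaining equation mentions u.
Bind x1 := 0; substituting into the one remaining equation that mentions x1 gives: p(z, branch(d, tup(0, 0, 0), 0)) ≐ p(v, t). Substituting into the earlier binding gives u := p(0, tup(n, t, 0)).
Decompose branch/3: w ≐ branch(v, d, z),  v ≐ d,  y2 ≐ 0.
Bind w := branch(v, d, z); no other remaining equation mentions w.
Bind v := d; substituting into the one remaining equation that mentions v gives: p(z, branch(d, tup(0, 0, 0), 0)) ≐ p(d, t). Substituting into the earlier binding gives w := branch(d, d, z).
Bind y2 := 0; no other remaining equation mentions y2.
Decompose p/2: z ≐ d,  branch(d, tup(0, 0, 0), 0) ≐ t.
Bind z := d; no other remaining equation mentions z. Substituting into the earlier binding gives w := branch(d, d, d).
Bind t := branch(d, tup(0, 0, 0), 0). Substituting into the earlier binding gives u := p(0, tup(n, branch(d, tup(0, 0, 0), 0), 0)).
MGU = { u -> p(0, tup(n, branch(d, tup(0, 0, 0), 0), 0)), x1 -> 0, w -> branch(d, d, d), v -> d, y2 -> 0, z -> d, t -> branch(d, tup(0, 0, 0), 0) }, so t -> branch(d, tup(0, 0, 0), 0).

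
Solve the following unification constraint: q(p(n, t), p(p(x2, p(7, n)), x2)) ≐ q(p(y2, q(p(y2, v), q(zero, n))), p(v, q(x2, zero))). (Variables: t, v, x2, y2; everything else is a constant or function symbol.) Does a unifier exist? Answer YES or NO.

Decompose q/2: p(n, t) ≐ p(y2, q(p(y2, v), q(zero, n))),  p(p(x2, p(7, n)), x2) ≐ p(v, q(x2, zero)).
Decompose p/2: n ≐ y2,  t ≐ q(p(y2, v), q(zero, n)).
Bind y2 := n; substituting into the one remaining equation that mentions y2 gives: t ≐ q(p(n, v), q(zero, n)).
Bind t := q(p(n, v), q(zero, n)); no other remaining equation mentions t.
Decompose p/2: p(x2, p(7, n)) ≐ v,  x2 ≐ q(x2, zero).
Bind v := p(x2, p(7, n)); no other remaining equation mentions v. Substituting into the earlier binding gives t := q(p(n, p(x2, p(7, n))), q(zero, n)).
Occurs check fails: x2 occurs in q(x2, zero); the equation x2 ≐ q(x2, zero) has no finite solution.

NO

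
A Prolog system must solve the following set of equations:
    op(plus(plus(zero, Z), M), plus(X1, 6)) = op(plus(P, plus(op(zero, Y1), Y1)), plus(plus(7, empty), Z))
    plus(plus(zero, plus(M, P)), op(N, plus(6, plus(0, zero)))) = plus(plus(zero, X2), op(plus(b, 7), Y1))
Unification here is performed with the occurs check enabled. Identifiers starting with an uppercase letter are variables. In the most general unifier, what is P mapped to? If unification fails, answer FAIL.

plus(zero, 6)

Decompose op/2: plus(plus(zero, Z), M) = plus(P, plus(op(zero, Y1), Y1)),  plus(X1, 6) = plus(plus(7, empty), Z).
Decompose plus/2: plus(zero, Z) = P,  M = plus(op(zero, Y1), Y1).
Bind P := plus(zero, Z); substituting into the one remaining equation that mentions P gives: plus(plus(zero, plus(M, plus(zero, Z))), op(N, plus(6, plus(0, zero)))) = plus(plus(zero, X2), op(plus(b, 7), Y1)).
Bind M := plus(op(zero, Y1), Y1); substituting into the one remaining equation that mentions M gives: plus(plus(zero, plus(plus(op(zero, Y1), Y1), plus(zero, Z))), op(N, plus(6, plus(0, zero)))) = plus(plus(zero, X2), op(plus(b, 7), Y1)).
Decompose plus/2: X1 = plus(7, empty),  6 = Z.
Bind X1 := plus(7, empty); no other remaining equation mentions X1.
Bind Z := 6; substituting into the remaining equation gives: plus(plus(zero, plus(plus(op(zero, Y1), Y1), plus(zero, 6))), op(N, plus(6, plus(0, zero)))) = plus(plus(zero, X2), op(plus(b, 7), Y1)). Substituting into the earlier binding gives P := plus(zero, 6).
Decompose plus/2: plus(zero, plus(plus(op(zero, Y1), Y1), plus(zero, 6))) = plus(zero, X2),  op(N, plus(6, plus(0, zero))) = op(plus(b, 7), Y1).
Decompose plus/2: zero = zero,  plus(plus(op(zero, Y1), Y1), plus(zero, 6)) = X2.
Delete trivial equation zero = zero.
Bind X2 := plus(plus(op(zero, Y1), Y1), plus(zero, 6)); no other remaining equation mentions X2.
Decompose op/2: N = plus(b, 7),  plus(6, plus(0, zero)) = Y1.
Bind N := plus(b, 7); no other remaining equation mentions N.
Bind Y1 := plus(6, plus(0, zero)). Substituting into the earlier bindings gives M := plus(op(zero, plus(6, plus(0, zero))), plus(6, plus(0, zero))), X2 := plus(plus(op(zero, plus(6, plus(0, zero))), plus(6, plus(0, zero))), plus(zero, 6)).
MGU = { P -> plus(zero, 6), M -> plus(op(zero, plus(6, plus(0, zero))), plus(6, plus(0, zero))), X1 -> plus(7, empty), Z -> 6, X2 -> plus(plus(op(zero, plus(6, plus(0, zero))), plus(6, plus(0, zero))), plus(zero, 6)), N -> plus(b, 7), Y1 -> plus(6, plus(0, zero)) }, so P -> plus(zero, 6).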